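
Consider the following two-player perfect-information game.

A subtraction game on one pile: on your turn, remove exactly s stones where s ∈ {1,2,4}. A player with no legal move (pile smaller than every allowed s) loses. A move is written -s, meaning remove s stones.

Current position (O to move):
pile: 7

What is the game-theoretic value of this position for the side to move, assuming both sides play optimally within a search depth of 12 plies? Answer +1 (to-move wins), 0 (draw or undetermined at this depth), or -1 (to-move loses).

p1 O@[7]: -1[6]+1* -2[5]-1 -4[3]+1
p2 X@[6]: -1[5]-1* -2[4]-1 -4[2]-1
p3 O@[5]: -1[4]-1 -2[3]+1* -4[1]-1
p4 X@[3]: -1[2]-1* -2[1]-1
p5 O@[2]: -1[1]-1 -2[0]+1*
p6 X@[0] terminal -1; root [7] d12

value(7, O) = +1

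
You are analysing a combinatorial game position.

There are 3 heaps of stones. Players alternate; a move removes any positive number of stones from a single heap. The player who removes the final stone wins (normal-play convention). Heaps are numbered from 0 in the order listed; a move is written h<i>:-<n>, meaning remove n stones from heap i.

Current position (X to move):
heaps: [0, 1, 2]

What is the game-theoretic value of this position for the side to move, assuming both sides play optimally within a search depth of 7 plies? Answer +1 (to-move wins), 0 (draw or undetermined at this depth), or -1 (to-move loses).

ply 1, X at (0,1,2) | h1:-1=-1→(0,0,2); h2:-1=+1→(0,1,1)*; h2:-2=-1→(0,1,0)
ply 2, O at (0,1,1) | h1:-1=-1→(0,0,1)*; h2:-1=-1→(0,1,0)
ply 3, X at (0,0,1) | h2:-1=+1→(0,0,0)*
ply 4: (0,0,0) is terminal -1 (O); from (0,1,2) depth 7

value((0,1,2), X) = +1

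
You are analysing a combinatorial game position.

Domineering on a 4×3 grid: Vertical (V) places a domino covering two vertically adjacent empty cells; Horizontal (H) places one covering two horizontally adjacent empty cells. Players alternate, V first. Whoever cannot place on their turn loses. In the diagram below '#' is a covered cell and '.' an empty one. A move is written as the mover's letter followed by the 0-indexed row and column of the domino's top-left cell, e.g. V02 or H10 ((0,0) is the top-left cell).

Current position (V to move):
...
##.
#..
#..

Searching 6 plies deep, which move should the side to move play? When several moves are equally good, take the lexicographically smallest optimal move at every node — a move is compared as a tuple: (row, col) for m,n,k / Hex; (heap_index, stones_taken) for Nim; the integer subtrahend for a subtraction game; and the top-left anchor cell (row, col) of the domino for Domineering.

V's best at [.../##./#../#..]: V21

ply 1, V at .../##./#../#.. | V02=-1→..#/###/#../#..; V12=-1→.../###/#.#/#..; V21=+1→.../##./##./##.*; V22=+1→.../##./#.#/#.#
ply 2, H at .../##./##./##. | H00=-1→##./##./##./##.*; H01=-1→.##/##./##./##.
ply 3, V at ##./##./##./##. | V02=+1→###/###/##./##.*; V12=+1→##./###/###/##.; V22=+1→##./##./###/###
ply 4: ###/###/##./##. is terminal -1 (H); from .../##./#../#.. depth 6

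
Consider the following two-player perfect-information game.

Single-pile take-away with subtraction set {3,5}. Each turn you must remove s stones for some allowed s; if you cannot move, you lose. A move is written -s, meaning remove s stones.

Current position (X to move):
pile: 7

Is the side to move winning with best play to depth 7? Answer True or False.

X winning at [7]: True

[7] X move#1: -3:-1/4, -5:+1/2*
[2] end (terminal -1, O#2); searched 7 to 7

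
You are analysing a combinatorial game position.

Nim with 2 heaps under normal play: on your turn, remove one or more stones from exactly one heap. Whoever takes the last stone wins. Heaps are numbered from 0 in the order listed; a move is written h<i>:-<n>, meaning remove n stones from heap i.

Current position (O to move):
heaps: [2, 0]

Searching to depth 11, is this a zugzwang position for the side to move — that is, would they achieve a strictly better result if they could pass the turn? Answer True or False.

zugzwang((2,0), O) = False

[(2,0)] O move#1: h0:-1:-1/(1,0), h0:-2:+1/(0,0)*
[(0,0)] end (terminal -1, X#2); searched (2,0) to 11
pass branch (X moves first from the same position):
  | [(2,0)] X move#1: h0:-1:-1/(1,0), h0:-2:+1/(0,0)*
  | [(0,0)] end (terminal -1, O#2); searched (2,0) to 11
O moving scores +1; O passing scores -1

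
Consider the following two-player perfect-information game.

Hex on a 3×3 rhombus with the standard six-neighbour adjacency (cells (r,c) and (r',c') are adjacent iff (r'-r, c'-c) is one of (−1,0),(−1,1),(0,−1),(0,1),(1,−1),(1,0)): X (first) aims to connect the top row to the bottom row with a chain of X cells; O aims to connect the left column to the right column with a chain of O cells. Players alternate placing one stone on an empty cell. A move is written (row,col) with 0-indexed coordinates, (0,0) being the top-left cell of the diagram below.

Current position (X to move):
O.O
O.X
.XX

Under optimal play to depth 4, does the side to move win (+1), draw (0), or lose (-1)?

[O.O/O.X/.XX] X move#1: (0,1):-1/OXO/O.X/.XX*, (1,1):-1/O.O/OXX/.XX, (2,0):-1/O.O/O.X/XXX
[OXO/O.X/.XX] O move#2: (1,1):+1/OXO/OOX/.XX*, (2,0):-1/OXO/O.X/OXX
[OXO/OOX/.XX] end (terminal -1, X#3); searched O.O/O.X/.XX to 4

value(O.O/O.X/.XX, X) = -1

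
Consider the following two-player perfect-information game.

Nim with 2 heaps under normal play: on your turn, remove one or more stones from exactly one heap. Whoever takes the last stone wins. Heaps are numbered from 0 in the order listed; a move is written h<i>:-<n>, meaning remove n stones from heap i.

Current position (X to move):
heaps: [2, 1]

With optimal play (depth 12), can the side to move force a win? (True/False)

X winning at [(2,1)]: True

p1 X@[(2,1)]: h0:-1[(1,1)]+1* h0:-2[(0,1)]-1 h1:-1[(2,0)]-1
p2 O@[(1,1)]: h0:-1[(0,1)]-1* h1:-1[(1,0)]-1
p3 X@[(0,1)]: h1:-1[(0,0)]+1*
p4 O@[(0,0)] terminal -1; root [(2,1)] d12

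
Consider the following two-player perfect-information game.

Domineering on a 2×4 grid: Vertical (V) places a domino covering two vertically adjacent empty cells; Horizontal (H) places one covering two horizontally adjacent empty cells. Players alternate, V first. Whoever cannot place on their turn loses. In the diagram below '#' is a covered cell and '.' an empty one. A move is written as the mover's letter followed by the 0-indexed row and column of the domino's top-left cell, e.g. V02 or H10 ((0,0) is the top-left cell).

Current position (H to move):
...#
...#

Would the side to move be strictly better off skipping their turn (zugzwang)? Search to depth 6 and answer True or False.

zugzwang(...#/...#, H) = False

[...#/...#] H move#1: H00:+1/##.#/...#*, H01:+1/.###/...#, H10:+1/...#/##.#, H11:+1/...#/.###
[##.#/...#] V move#2: V02:-1/####/..##*
[####/..##] H move#3: H10:+1/####/####*
[####/####] end (terminal -1, V#4); searched ...#/...# to 6
suppose H passes — search the same position with V to move:
pass> [...#/...#] V move#1: V00:-1/#..#/#..#, V01:+1/.#.#/.#.#*, V02:-1/..##/..##
pass> [.#.#/.#.#] end (terminal -1, H#2); searched ...#/...# to 6
for H: play +1, pass -1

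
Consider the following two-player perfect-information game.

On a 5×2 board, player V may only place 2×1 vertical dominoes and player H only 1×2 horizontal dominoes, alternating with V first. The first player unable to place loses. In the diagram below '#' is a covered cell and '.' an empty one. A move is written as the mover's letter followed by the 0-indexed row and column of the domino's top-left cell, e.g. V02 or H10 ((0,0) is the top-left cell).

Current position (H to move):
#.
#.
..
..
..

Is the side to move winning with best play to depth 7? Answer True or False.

H winning at [#./#./../../..]: True

p1 H@[#./#./../../..]: H20[#./#./##/../..]-1 H30[#./#./../##/..]+1* H40[#./#./../../##]-1
p2 V@[#./#./../##/..]: V01[##/##/../##/..]-1* V11[#./##/.#/##/..]-1
p3 H@[##/##/../##/..]: H20[##/##/##/##/..]+1* H40[##/##/../##/##]+1
p4 V@[##/##/##/##/..] terminal -1; root [#./#./../../..] d7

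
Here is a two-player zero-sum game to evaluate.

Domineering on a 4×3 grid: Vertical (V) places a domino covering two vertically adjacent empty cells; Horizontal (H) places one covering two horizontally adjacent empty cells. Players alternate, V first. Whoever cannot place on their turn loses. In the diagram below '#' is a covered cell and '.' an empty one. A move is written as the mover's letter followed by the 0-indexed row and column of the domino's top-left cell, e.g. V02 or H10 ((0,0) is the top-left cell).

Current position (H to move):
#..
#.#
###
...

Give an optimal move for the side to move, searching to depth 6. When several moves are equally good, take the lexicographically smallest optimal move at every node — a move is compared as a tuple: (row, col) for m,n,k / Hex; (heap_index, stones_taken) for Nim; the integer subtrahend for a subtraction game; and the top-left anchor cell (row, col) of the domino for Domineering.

[#../#.#/###/...] H move#1: H01:+1/###/#.#/###/...*, H30:-1/#../#.#/###/##., H31:-1/#../#.#/###/.##
[###/#.#/###/...] end (terminal -1, V#2); searched #../#.#/###/... to 6

H's best at [#../#.#/###/...]: H01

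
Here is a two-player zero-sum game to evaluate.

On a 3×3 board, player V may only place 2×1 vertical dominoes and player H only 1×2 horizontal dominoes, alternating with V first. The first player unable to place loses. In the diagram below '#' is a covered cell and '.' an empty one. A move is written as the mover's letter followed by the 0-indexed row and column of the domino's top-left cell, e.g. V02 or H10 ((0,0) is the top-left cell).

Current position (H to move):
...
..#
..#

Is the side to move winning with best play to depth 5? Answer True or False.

[.../..#/..#] H move#1: H00:-1/##./..#/..#, H01:-1/.##/..#/..#, H10:+1/.../###/..#*, H20:-1/.../..#/###
[.../###/..#] end (terminal -1, V#2); searched .../..#/..# to 5

H winning at [.../..#/..#]: True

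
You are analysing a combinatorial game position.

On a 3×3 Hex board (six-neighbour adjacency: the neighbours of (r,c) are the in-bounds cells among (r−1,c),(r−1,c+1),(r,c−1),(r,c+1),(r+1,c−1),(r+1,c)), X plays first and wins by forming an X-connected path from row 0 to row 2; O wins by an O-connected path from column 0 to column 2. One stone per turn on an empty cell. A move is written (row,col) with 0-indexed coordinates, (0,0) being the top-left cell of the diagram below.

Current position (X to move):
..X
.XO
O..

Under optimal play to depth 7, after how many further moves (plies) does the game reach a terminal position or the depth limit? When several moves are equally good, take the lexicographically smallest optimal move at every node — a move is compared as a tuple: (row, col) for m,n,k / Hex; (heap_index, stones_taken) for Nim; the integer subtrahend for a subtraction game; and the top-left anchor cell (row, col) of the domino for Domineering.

PV length from [..X/.XO/O..]: 1 ply

[..X/.XO/O..] X move#1: (0,0):-1/X.X/.XO/O.., (0,1):-1/.XX/.XO/O.., (1,0):-1/..X/XXO/O.., (2,1):+1/..X/.XO/OX.*, (2,2):-1/..X/.XO/O.X
[..X/.XO/OX.] end (terminal -1, O#2); searched ..X/.XO/O.. to 7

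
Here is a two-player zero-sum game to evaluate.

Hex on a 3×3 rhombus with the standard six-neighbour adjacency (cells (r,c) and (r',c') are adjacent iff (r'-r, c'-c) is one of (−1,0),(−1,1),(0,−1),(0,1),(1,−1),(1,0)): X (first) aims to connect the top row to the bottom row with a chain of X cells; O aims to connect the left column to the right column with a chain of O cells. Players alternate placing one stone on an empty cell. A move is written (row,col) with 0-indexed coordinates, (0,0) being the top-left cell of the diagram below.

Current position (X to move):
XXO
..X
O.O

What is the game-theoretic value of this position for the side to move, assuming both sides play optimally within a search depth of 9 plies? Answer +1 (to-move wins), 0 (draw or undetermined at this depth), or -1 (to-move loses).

ply 1, X at XXO/..X/O.O | (1,0)=-1→XXO/X.X/O.O*; (1,1)=-1→XXO/.XX/O.O; (2,1)=-1→XXO/..X/OXO
ply 2, O at XXO/X.X/O.O | (1,1)=+1→XXO/XOX/O.O*; (2,1)=+1→XXO/X.X/OOO
ply 3: XXO/XOX/O.O is terminal -1 (X); from XXO/..X/O.O depth 9

value(XXO/..X/O.O, X) = -1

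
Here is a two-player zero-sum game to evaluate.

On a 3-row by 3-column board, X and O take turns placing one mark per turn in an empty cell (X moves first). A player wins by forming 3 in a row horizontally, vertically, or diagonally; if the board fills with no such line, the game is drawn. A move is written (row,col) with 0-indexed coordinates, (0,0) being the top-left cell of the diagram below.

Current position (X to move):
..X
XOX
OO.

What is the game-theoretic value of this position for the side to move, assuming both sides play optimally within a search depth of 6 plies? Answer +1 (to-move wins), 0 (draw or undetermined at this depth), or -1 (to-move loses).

[..X/XOX/OO.] X move#1: (0,0):-1/X.X/XOX/OO., (0,1):-1/.XX/XOX/OO., (2,2):+1/..X/XOX/OOX*
[..X/XOX/OOX] end (terminal -1, O#2); searched ..X/XOX/OO. to 6

value(..X/XOX/OO., X) = +1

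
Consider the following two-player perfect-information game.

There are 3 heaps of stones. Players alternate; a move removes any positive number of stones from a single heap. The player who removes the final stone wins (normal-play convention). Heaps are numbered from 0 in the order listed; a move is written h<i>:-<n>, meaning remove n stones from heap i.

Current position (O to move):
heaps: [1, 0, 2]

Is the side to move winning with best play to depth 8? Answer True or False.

p1 O@[(1,0,2)]: h0:-1[(0,0,2)]-1 h2:-1[(1,0,1)]+1* h2:-2[(1,0,0)]-1
p2 X@[(1,0,1)]: h0:-1[(0,0,1)]-1* h2:-1[(1,0,0)]-1
p3 O@[(0,0,1)]: h2:-1[(0,0,0)]+1*
p4 X@[(0,0,0)] terminal -1; root [(1,0,2)] d8

O winning at [(1,0,2)]: True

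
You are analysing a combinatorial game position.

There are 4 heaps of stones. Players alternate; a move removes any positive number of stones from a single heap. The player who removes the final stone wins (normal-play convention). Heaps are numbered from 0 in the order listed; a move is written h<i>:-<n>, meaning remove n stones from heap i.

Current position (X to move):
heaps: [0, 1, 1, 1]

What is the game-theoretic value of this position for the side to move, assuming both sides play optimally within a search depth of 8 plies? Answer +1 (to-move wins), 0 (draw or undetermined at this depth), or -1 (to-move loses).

ply 1, X at (0,1,1,1) | h1:-1=+1→(0,0,1,1)*; h2:-1=+1→(0,1,0,1); h3:-1=+1→(0,1,1,0)
ply 2, O at (0,0,1,1) | h2:-1=-1→(0,0,0,1)*; h3:-1=-1→(0,0,1,0)
ply 3, X at (0,0,0,1) | h3:-1=+1→(0,0,0,0)*
ply 4: (0,0,0,0) is terminal -1 (O); from (0,1,1,1) depth 8

value((0,1,1,1), X) = +1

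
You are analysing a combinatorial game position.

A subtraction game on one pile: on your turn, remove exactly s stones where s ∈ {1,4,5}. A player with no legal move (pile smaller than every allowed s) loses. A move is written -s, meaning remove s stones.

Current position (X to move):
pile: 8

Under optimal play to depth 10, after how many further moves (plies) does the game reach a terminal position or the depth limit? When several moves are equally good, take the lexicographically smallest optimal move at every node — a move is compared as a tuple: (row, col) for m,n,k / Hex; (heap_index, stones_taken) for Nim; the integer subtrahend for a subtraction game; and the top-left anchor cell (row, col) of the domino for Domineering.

PV length from [8]: 4 plies

[8] X move#1: -1:-1/7*, -4:-1/4, -5:-1/3
[7] O move#2: -1:-1/6, -4:-1/3, -5:+1/2*
[2] X move#3: -1:-1/1*
[1] O move#4: -1:+1/0*
[0] end (terminal -1, X#5); searched 8 to 10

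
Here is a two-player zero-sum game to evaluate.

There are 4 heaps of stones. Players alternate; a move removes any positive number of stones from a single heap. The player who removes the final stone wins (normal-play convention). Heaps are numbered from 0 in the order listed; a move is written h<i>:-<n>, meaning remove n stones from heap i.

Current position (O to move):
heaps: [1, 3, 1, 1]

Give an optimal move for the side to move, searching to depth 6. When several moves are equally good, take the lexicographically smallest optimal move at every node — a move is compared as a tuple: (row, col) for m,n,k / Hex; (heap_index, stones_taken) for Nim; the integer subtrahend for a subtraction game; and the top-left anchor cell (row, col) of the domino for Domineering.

[(1,3,1,1)] O move#1: h0:-1:-1/(0,3,1,1), h1:-1:-1/(1,2,1,1), h1:-2:+1/(1,1,1,1)*, h1:-3:-1/(1,0,1,1), h2:-1:-1/(1,3,0,1), h3:-1:-1/(1,3,1,0)
[(1,1,1,1)] X move#2: h0:-1:-1/(0,1,1,1)*, h1:-1:-1/(1,0,1,1), h2:-1:-1/(1,1,0,1), h3:-1:-1/(1,1,1,0)
[(0,1,1,1)] O move#3: h1:-1:+1/(0,0,1,1)*, h2:-1:+1/(0,1,0,1), h3:-1:+1/(0,1,1,0)
[(0,0,1,1)] X move#4: h2:-1:-1/(0,0,0,1)*, h3:-1:-1/(0,0,1,0)
[(0,0,0,1)] O move#5: h3:-1:+1/(0,0,0,0)*
[(0,0,0,0)] end (terminal -1, X#6); searched (1,3,1,1) to 6

O's best at [(1,3,1,1)]: h1:-2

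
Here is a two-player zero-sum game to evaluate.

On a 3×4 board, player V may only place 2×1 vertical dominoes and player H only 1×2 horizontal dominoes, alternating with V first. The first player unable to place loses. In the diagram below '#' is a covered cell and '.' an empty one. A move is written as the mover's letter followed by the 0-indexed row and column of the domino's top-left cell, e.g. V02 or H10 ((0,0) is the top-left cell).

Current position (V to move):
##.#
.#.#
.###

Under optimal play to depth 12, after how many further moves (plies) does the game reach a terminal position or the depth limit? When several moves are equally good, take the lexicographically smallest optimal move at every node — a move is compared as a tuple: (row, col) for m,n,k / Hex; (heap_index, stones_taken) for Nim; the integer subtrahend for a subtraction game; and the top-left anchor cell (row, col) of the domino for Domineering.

p1 V@[##.#/.#.#/.###]: V02[####/.###/.###]+1* V10[##.#/##.#/####]+1
p2 H@[####/.###/.###] terminal -1; root [##.#/.#.#/.###] d12

PV length from [##.#/.#.#/.###]: 1 ply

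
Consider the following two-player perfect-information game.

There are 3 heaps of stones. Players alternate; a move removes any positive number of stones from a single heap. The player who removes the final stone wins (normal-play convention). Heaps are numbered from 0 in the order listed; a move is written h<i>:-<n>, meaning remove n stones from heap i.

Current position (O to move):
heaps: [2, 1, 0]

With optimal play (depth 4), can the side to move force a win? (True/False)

p1 O@[(2,1,0)]: h0:-1[(1,1,0)]+1* h0:-2[(0,1,0)]-1 h1:-1[(2,0,0)]-1
p2 X@[(1,1,0)]: h0:-1[(0,1,0)]-1* h1:-1[(1,0,0)]-1
p3 O@[(0,1,0)]: h1:-1[(0,0,0)]+1*
p4 X@[(0,0,0)] terminal -1; root [(2,1,0)] d4

O winning at [(2,1,0)]: True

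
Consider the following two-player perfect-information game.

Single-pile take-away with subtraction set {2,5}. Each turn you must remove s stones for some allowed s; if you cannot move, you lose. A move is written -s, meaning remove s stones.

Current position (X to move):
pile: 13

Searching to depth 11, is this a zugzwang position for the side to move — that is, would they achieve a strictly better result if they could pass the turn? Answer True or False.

zugzwang(13, X) = False

p1 X@[13]: -2[11]+1* -5[8]+1
p2 O@[11]: -2[9]-1* -5[6]-1
p3 X@[9]: -2[7]+1* -5[4]+1
p4 O@[7]: -2[5]-1* -5[2]-1
p5 X@[5]: -2[3]-1 -5[0]+1*
p6 O@[0] terminal -1; root [13] d11
if X skipped the turn, O would face:
~ p1 O@[13]: -2[11]+1* -5[8]+1
~ p2 X@[11]: -2[9]-1* -5[6]-1
~ p3 O@[9]: -2[7]+1* -5[4]+1
~ p4 X@[7]: -2[5]-1* -5[2]-1
~ p5 O@[5]: -2[3]-1 -5[0]+1*
~ p6 X@[0] terminal -1; root [13] d11
compare (X): move=+1 vs pass=-1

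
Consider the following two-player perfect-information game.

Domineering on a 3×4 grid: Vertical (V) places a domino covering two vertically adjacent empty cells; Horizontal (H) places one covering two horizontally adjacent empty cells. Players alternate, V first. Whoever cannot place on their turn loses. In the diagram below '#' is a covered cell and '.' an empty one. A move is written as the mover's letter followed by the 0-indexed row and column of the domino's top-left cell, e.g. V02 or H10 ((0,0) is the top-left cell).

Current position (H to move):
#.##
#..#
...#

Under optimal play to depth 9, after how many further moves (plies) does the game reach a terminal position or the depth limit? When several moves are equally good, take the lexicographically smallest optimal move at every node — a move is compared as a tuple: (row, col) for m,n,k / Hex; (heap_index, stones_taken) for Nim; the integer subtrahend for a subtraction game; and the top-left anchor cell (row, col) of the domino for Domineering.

PV length from [#.##/#..#/...#]: 1 ply

[#.##/#..#/...#] H move#1: H11:+1/#.##/####/...#*, H20:-1/#.##/#..#/##.#, H21:-1/#.##/#..#/.###
[#.##/####/...#] end (terminal -1, V#2); searched #.##/#..#/...# to 9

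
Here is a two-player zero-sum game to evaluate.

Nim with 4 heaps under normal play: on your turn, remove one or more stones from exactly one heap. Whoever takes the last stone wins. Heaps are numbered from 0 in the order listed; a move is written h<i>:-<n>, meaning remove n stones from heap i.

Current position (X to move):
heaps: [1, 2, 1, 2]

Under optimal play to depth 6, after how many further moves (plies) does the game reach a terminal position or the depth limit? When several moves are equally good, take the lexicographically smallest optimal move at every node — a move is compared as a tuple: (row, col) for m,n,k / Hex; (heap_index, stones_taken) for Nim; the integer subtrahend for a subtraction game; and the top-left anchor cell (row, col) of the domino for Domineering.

[(1,2,1,2)] X move#1: h0:-1:-1/(0,2,1,2)*, h1:-1:-1/(1,1,1,2), h1:-2:-1/(1,0,1,2), h2:-1:-1/(1,2,0,2), h3:-1:-1/(1,2,1,1), h3:-2:-1/(1,2,1,0)
[(0,2,1,2)] O move#2: h1:-1:-1/(0,1,1,2), h1:-2:-1/(0,0,1,2), h2:-1:+1/(0,2,0,2)*, h3:-1:-1/(0,2,1,1), h3:-2:-1/(0,2,1,0)
[(0,2,0,2)] X move#3: h1:-1:-1/(0,1,0,2)*, h1:-2:-1/(0,0,0,2), h3:-1:-1/(0,2,0,1), h3:-2:-1/(0,2,0,0)
[(0,1,0,2)] O move#4: h1:-1:-1/(0,0,0,2), h3:-1:+1/(0,1,0,1)*, h3:-2:-1/(0,1,0,0)
[(0,1,0,1)] X move#5: h1:-1:-1/(0,0,0,1)*, h3:-1:-1/(0,1,0,0)
[(0,0,0,1)] O move#6: h3:-1:+1/(0,0,0,0)*
[(0,0,0,0)] end (terminal -1, X#7); searched (1,2,1,2) to 6

PV length from [(1,2,1,2)]: 6 plies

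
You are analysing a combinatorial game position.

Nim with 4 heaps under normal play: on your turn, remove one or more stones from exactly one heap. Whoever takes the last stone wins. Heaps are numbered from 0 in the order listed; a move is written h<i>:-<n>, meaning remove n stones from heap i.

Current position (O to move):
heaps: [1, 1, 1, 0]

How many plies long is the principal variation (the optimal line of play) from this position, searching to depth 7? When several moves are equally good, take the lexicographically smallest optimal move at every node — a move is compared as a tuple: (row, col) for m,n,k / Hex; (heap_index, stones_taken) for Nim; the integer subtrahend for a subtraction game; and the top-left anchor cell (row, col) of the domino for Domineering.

PV length from [(1,1,1,0)]: 3 plies

[(1,1,1,0)] O move#1: h0:-1:+1/(0,1,1,0)*, h1:-1:+1/(1,0,1,0), h2:-1:+1/(1,1,0,0)
[(0,1,1,0)] X move#2: h1:-1:-1/(0,0,1,0)*, h2:-1:-1/(0,1,0,0)
[(0,0,1,0)] O move#3: h2:-1:+1/(0,0,0,0)*
[(0,0,0,0)] end (terminal -1, X#4); searched (1,1,1,0) to 7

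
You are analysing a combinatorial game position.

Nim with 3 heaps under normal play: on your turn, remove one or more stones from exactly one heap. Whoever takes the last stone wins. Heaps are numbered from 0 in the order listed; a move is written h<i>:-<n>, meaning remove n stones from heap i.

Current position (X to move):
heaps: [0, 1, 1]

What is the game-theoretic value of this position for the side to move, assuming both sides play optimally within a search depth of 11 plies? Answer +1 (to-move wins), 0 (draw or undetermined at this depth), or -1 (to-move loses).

ply 1, X at (0,1,1) | h1:-1=-1→(0,0,1)*; h2:-1=-1→(0,1,0)
ply 2, O at (0,0,1) | h2:-1=+1→(0,0,0)*
ply 3: (0,0,0) is terminal -1 (X); from (0,1,1) depth 11

value((0,1,1), X) = -1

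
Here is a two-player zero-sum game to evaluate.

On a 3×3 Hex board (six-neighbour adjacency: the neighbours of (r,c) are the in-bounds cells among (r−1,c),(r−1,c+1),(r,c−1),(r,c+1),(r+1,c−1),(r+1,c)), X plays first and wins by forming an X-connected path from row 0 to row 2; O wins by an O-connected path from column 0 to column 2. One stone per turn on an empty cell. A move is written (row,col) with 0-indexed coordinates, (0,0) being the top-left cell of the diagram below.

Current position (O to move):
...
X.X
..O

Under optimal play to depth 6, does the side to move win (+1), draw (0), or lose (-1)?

value(.../X.X/..O, O) = -1

ply 1, O at .../X.X/..O | (0,0)=-1→O../X.X/..O*; (0,1)=-1→.O./X.X/..O; (0,2)=-1→..O/X.X/..O; (1,1)=-1→.../XOX/..O; (2,0)=-1→.../X.X/O.O; (2,1)=-1→.../X.X/.OO
ply 2, X at O../X.X/..O | (0,1)=+1→OX./X.X/..O*; (0,2)=+1→O.X/X.X/..O; (1,1)=+1→O../XXX/..O; (2,0)=+1→O../X.X/X.O; (2,1)=+1→O../X.X/.XO
ply 3, O at OX./X.X/..O | (0,2)=-1→OXO/X.X/..O*; (1,1)=-1→OX./XOX/..O; (2,0)=-1→OX./X.X/O.O; (2,1)=-1→OX./X.X/.OO
ply 4, X at OXO/X.X/..O | (1,1)=+1→OXO/XXX/..O*; (2,0)=+1→OXO/X.X/X.O; (2,1)=+1→OXO/X.X/.XO
ply 5, O at OXO/XXX/..O | (2,0)=-1→OXO/XXX/O.O*; (2,1)=-1→OXO/XXX/.OO
ply 6, X at OXO/XXX/O.O | (2,1)=+1→OXO/XXX/OXO*
ply 7: OXO/XXX/OXO is terminal -1 (O); from .../X.X/..O depth 6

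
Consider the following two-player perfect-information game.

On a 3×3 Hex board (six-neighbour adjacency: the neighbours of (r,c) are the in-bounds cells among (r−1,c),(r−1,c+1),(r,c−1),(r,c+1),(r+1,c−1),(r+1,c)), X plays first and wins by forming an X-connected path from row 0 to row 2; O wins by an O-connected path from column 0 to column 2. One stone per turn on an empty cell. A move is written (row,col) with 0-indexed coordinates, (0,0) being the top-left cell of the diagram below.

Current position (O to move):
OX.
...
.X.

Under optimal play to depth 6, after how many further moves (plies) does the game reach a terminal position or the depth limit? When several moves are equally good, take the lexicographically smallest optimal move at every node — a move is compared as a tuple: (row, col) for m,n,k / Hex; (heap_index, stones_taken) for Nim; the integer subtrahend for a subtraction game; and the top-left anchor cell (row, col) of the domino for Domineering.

ply 1, O at OX./.../.X. | (0,2)=-1→OXO/.../.X.; (1,0)=-1→OX./O../.X.; (1,1)=+1→OX./.O./.X.*; (1,2)=-1→OX./..O/.X.; (2,0)=-1→OX./.../OX.; (2,2)=-1→OX./.../.XO
ply 2, X at OX./.O./.X. | (0,2)=-1→OXX/.O./.X.*; (1,0)=-1→OX./XO./.X.; (1,2)=-1→OX./.OX/.X.; (2,0)=-1→OX./.O./XX.; (2,2)=-1→OX./.O./.XX
ply 3, O at OXX/.O./.X. | (1,0)=-1→OXX/OO./.X.; (1,2)=+1→OXX/.OO/.X.*; (2,0)=-1→OXX/.O./OX.; (2,2)=-1→OXX/.O./.XO
ply 4, X at OXX/.OO/.X. | (1,0)=-1→OXX/XOO/.X.*; (2,0)=-1→OXX/.OO/XX.; (2,2)=-1→OXX/.OO/.XX
ply 5, O at OXX/XOO/.X. | (2,0)=+1→OXX/XOO/OX.*; (2,2)=-1→OXX/XOO/.XO
ply 6: OXX/XOO/OX. is terminal -1 (X); from OX./.../.X. depth 6

PV length from [OX./.../.X.]: 5 plies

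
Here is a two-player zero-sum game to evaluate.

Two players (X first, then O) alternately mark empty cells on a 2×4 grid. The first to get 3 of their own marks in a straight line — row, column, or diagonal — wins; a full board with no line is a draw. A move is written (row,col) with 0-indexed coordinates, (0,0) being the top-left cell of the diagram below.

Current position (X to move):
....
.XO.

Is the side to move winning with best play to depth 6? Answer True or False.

X winning at [..../.XO.]: False

p1 X@[..../.XO.]: (0,0)[X.../.XO.]+0* (0,1)[.X../.XO.]+0 (0,2)[..X./.XO.]+0 (0,3)[...X/.XO.]+0 (1,0)[..../XXO.]+0 (1,3)[..../.XOX]+0
p2 O@[X.../.XO.]: (0,1)[XO../.XO.]+0* (0,2)[X.O./.XO.]+0 (0,3)[X..O/.XO.]+0 (1,0)[X.../OXO.]+0 (1,3)[X.../.XOO]+0
p3 X@[XO../.XO.]: (0,2)[XOX./.XO.]+0* (0,3)[XO.X/.XO.]+0 (1,0)[XO../XXO.]+0 (1,3)[XO../.XOX]+0
p4 O@[XOX./.XO.]: (0,3)[XOXO/.XO.]+0* (1,0)[XOX./OXO.]+0 (1,3)[XOX./.XOO]+0
p5 X@[XOXO/.XO.]: (1,0)[XOXO/XXO.]+0* (1,3)[XOXO/.XOX]+0
p6 O@[XOXO/XXO.]: (1,3)[XOXO/XXOO]+0*
p7 X@[XOXO/XXOO] terminal +0; root [..../.XO.] d6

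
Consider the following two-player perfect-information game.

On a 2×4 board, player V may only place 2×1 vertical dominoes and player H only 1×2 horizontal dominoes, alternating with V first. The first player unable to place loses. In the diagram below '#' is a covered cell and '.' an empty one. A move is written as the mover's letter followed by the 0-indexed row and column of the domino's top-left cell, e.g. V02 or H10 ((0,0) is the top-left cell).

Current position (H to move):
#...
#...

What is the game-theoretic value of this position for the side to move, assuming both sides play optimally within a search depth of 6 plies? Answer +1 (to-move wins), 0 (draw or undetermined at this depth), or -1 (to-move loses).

value(#.../#..., H) = +1

ply 1, H at #.../#... | H01=+1→###./#...*; H02=+1→#.##/#...; H11=+1→#.../###.; H12=+1→#.../#.##
ply 2, V at ###./#... | V03=-1→####/#..#*
ply 3, H at ####/#..# | H11=+1→####/####*
ply 4: ####/#### is terminal -1 (V); from #.../#... depth 6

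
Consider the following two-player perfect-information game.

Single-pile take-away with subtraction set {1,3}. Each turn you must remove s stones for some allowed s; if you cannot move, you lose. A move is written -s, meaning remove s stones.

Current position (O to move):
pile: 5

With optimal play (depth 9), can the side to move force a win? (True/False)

O winning at [5]: True

ply 1, O at 5 | -1=+1→4*; -3=+1→2
ply 2, X at 4 | -1=-1→3*; -3=-1→1
ply 3, O at 3 | -1=+1→2*; -3=+1→0
ply 4, X at 2 | -1=-1→1*
ply 5, O at 1 | -1=+1→0*
ply 6: 0 is terminal -1 (X); from 5 depth 9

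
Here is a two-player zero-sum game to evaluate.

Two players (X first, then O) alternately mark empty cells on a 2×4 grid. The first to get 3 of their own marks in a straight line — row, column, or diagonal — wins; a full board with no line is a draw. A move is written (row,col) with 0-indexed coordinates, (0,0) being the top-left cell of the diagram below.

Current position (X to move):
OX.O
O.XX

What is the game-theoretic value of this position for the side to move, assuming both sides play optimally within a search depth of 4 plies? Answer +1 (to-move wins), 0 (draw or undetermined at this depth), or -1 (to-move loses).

ply 1, X at OX.O/O.XX | (0,2)=+0→OXXO/O.XX; (1,1)=+1→OX.O/OXXX*
ply 2: OX.O/OXXX is terminal -1 (O); from OX.O/O.XX depth 4

value(OX.O/O.XX, X) = +1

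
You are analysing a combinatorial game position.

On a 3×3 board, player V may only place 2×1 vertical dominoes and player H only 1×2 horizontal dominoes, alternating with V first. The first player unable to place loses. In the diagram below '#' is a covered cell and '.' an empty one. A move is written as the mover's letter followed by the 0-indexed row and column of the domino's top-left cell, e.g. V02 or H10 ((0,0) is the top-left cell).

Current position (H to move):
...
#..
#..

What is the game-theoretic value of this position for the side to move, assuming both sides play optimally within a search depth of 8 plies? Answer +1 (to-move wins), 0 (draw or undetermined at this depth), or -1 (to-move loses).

value(.../#../#.., H) = +1

[.../#../#..] H move#1: H00:-1/##./#../#.., H01:-1/.##/#../#.., H11:+1/.../###/#..*, H21:-1/.../#../###
[.../###/#..] end (terminal -1, V#2); searched .../#../#.. to 8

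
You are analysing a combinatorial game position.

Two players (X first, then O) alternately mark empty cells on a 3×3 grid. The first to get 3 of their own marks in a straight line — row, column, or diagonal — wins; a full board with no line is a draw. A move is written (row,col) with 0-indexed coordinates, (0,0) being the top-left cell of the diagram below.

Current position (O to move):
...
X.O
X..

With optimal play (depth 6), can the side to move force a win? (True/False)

O winning at [.../X.O/X..]: False

ply 1, O at .../X.O/X.. | (0,0)=+0→O../X.O/X..*; (0,1)=-1→.O./X.O/X..; (0,2)=-1→..O/X.O/X..; (1,1)=-1→.../XOO/X..; (2,1)=-1→.../X.O/XO.; (2,2)=-1→.../X.O/X.O
ply 2, X at O../X.O/X.. | (0,1)=-1→OX./X.O/X..; (0,2)=+0→O.X/X.O/X..*; (1,1)=-1→O../XXO/X..; (2,1)=-1→O../X.O/XX.; (2,2)=+0→O../X.O/X.X
ply 3, O at O.X/X.O/X.. | (0,1)=-1→OOX/X.O/X..; (1,1)=+0→O.X/XOO/X..*; (2,1)=-1→O.X/X.O/XO.; (2,2)=-1→O.X/X.O/X.O
ply 4, X at O.X/XOO/X.. | (0,1)=-1→OXX/XOO/X..; (2,1)=-1→O.X/XOO/XX.; (2,2)=+0→O.X/XOO/X.X*
ply 5, O at O.X/XOO/X.X | (0,1)=-1→OOX/XOO/X.X; (2,1)=+0→O.X/XOO/XOX*
ply 6, X at O.X/XOO/XOX | (0,1)=+0→OXX/XOO/XOX*
ply 7: OXX/XOO/XOX is terminal +0 (O); from .../X.O/X.. depth 6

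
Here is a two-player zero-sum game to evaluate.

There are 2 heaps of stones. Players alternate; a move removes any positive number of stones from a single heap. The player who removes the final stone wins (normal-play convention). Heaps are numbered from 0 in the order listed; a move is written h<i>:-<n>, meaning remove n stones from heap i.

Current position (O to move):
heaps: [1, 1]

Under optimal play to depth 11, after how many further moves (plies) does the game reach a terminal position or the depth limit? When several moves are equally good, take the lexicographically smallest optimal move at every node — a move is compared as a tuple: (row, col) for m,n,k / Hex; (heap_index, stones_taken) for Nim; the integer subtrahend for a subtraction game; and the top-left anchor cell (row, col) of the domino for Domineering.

[(1,1)] O move#1: h0:-1:-1/(0,1)*, h1:-1:-1/(1,0)
[(0,1)] X move#2: h1:-1:+1/(0,0)*
[(0,0)] end (terminal -1, O#3); searched (1,1) to 11

PV length from [(1,1)]: 2 plies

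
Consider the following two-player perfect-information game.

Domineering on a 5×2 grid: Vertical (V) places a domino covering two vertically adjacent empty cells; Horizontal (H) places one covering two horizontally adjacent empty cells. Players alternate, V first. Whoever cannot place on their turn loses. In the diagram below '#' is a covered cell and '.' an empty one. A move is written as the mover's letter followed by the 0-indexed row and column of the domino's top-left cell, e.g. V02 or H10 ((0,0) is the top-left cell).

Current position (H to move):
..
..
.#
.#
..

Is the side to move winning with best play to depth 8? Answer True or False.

H winning at [../../.#/.#/..]: True

[../../.#/.#/..] H move#1: H00:+1/##/../.#/.#/..*, H10:+1/../##/.#/.#/.., H40:-1/../../.#/.#/##
[##/../.#/.#/..] V move#2: V10:-1/##/#./##/.#/..*, V20:-1/##/../##/##/.., V30:-1/##/../.#/##/#.
[##/#./##/.#/..] H move#3: H40:+1/##/#./##/.#/##*
[##/#./##/.#/##] end (terminal -1, V#4); searched ../../.#/.#/.. to 8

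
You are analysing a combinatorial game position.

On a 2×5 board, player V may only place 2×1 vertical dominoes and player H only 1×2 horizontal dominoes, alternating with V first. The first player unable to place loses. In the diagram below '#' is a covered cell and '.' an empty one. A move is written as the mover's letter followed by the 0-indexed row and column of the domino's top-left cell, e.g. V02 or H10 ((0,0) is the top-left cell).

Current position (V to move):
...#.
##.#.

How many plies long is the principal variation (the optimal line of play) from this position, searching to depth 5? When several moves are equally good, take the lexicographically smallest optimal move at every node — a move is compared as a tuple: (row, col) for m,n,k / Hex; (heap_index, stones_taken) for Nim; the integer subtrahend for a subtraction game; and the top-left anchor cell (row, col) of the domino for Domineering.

p1 V@[...#./##.#.]: V02[..##./####.]+1* V04[...##/##.##]-1
p2 H@[..##./####.]: H00[####./####.]-1*
p3 V@[####./####.]: V04[#####/#####]+1*
p4 H@[#####/#####] terminal -1; root [...#./##.#.] d5

PV length from [...#./##.#.]: 3 plies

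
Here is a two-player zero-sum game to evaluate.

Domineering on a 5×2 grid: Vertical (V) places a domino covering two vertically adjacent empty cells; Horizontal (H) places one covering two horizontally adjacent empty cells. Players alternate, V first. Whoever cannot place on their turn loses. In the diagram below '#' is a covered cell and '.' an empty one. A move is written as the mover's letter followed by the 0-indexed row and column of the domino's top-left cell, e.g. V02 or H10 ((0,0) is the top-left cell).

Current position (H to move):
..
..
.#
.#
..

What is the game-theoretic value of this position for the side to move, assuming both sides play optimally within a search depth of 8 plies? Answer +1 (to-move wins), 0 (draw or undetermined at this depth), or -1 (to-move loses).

p1 H@[../../.#/.#/..]: H00[##/../.#/.#/..]+1* H10[../##/.#/.#/..]+1 H40[../../.#/.#/##]-1
p2 V@[##/../.#/.#/..]: V10[##/#./##/.#/..]-1* V20[##/../##/##/..]-1 V30[##/../.#/##/#.]-1
p3 H@[##/#./##/.#/..]: H40[##/#./##/.#/##]+1*
p4 V@[##/#./##/.#/##] terminal -1; root [../../.#/.#/..] d8

value(../../.#/.#/.., H) = +1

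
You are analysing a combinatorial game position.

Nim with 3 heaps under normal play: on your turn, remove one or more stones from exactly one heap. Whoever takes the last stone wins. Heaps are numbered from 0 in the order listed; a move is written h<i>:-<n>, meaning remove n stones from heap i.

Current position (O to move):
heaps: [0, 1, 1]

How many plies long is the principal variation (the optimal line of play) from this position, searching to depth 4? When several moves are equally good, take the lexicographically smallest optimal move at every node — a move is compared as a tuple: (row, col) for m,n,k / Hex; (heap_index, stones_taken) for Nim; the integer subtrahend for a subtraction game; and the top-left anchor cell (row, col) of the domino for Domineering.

ply 1, O at (0,1,1) | h1:-1=-1→(0,0,1)*; h2:-1=-1→(0,1,0)
ply 2, X at (0,0,1) | h2:-1=+1→(0,0,0)*
ply 3: (0,0,0) is terminal -1 (O); from (0,1,1) depth 4

PV length from [(0,1,1)]: 2 plies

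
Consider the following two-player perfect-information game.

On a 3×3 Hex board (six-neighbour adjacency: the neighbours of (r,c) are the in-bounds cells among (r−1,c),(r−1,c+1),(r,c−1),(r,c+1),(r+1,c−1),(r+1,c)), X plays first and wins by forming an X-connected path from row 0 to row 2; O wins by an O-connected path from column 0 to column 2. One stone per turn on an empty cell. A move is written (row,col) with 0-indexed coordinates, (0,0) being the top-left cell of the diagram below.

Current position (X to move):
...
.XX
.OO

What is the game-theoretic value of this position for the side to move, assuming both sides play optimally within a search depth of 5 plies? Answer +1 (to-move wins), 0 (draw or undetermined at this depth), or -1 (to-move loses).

[.../.XX/.OO] X move#1: (0,0):-1/X../.XX/.OO, (0,1):-1/.X./.XX/.OO, (0,2):-1/..X/.XX/.OO, (1,0):-1/.../XXX/.OO, (2,0):+1/.../.XX/XOO*
[.../.XX/XOO] O move#2: (0,0):-1/O../.XX/XOO*, (0,1):-1/.O./.XX/XOO, (0,2):-1/..O/.XX/XOO, (1,0):-1/.../OXX/XOO
[O../.XX/XOO] X move#3: (0,1):+1/OX./.XX/XOO*, (0,2):+1/O.X/.XX/XOO, (1,0):+1/O../XXX/XOO
[OX./.XX/XOO] end (terminal -1, O#4); searched .../.XX/.OO to 5

value(.../.XX/.OO, X) = +1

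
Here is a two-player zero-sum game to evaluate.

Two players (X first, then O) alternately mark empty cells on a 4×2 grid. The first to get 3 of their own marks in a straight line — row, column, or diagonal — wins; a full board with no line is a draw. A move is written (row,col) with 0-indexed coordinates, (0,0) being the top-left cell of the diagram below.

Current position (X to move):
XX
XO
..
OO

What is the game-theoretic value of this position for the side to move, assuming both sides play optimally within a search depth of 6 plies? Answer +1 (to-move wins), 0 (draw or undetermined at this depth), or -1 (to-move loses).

[XX/XO/../OO] X move#1: (2,0):+1/XX/XO/X./OO*, (2,1):+0/XX/XO/.X/OO
[XX/XO/X./OO] end (terminal -1, O#2); searched XX/XO/../OO to 6

value(XX/XO/../OO, X) = +1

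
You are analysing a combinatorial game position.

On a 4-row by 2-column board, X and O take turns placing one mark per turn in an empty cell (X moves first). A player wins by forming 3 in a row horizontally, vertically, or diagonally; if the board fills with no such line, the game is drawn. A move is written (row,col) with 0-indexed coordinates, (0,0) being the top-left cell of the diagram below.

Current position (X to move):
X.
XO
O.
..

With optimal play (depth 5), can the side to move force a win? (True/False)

X winning at [X./XO/O./..]: False

[X./XO/O./..] X move#1: (0,1):+0/XX/XO/O./..*, (2,1):+0/X./XO/OX/.., (3,0):-1/X./XO/O./X., (3,1):+0/X./XO/O./.X
[XX/XO/O./..] O move#2: (2,1):+0/XX/XO/OO/..*, (3,0):+0/XX/XO/O./O., (3,1):+0/XX/XO/O./.O
[XX/XO/OO/..] X move#3: (3,0):-1/XX/XO/OO/X., (3,1):+0/XX/XO/OO/.X*
[XX/XO/OO/.X] O move#4: (3,0):+0/XX/XO/OO/OX*
[XX/XO/OO/OX] end (terminal +0, X#5); searched X./XO/O./.. to 5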